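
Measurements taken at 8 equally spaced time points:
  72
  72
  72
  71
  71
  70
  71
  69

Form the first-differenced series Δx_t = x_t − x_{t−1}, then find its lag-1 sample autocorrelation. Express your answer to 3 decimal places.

First differences Δx: 0, 0, -1, 0, -1, 1, -2
Mean of differences = -0.4286
Numerator Σ(Δx_t−Δx̄)(Δx_{t+1}−Δx̄) = -3.6122
Denominator Σ(Δx_t−Δx̄)² = 5.7143
r_1(Δx) = -3.6122 / 5.7143 = -0.632

-0.632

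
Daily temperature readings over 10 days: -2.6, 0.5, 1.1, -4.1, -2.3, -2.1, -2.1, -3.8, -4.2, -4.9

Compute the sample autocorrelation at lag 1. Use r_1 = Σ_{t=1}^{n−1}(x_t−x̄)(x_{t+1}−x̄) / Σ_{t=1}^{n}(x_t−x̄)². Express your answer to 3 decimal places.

0.292

Mean x̄ = (-2.6 + 0.5 + 1.1 − 4.1 − 2.3 − 2.1 − 2.1 − 3.8 − 4.2 − 4.9)/10 = -2.4500
Numerator Σ_{t=1}^{9}(x_t−x̄)(x_{t+1}−x̄) = 10.2775
Denominator Σ(x_t−x̄)² = 35.2050
r_1 = 10.2775 / 35.2050 = 0.292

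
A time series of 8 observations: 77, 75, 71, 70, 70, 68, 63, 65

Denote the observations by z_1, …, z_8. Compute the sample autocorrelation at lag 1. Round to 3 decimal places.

Mean z̄ = (77 + 75 + 71 + 70 + 70 + 68 + 63 + 65)/8 = 69.8750
Deviations from mean: 7.1250, 5.1250, 1.1250, 0.1250, 0.1250, -1.8750, -6.8750, -4.8750
Σ(z_t−z̄)(z_{t+1}−z̄) = (36.5156) + (5.7656) + (0.1406) + (0.0156) + (-0.2344) + (12.8906) + (33.5156) = 88.6094
Denominator Σ(z_t−z̄)² = 152.8750
r_1 = 88.6094 / 152.8750 = 0.580

0.580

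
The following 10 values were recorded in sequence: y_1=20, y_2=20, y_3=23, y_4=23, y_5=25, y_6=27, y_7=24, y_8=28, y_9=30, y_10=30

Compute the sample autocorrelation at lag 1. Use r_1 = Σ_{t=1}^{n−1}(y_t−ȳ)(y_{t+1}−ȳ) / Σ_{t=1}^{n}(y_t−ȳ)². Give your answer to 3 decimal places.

Mean ȳ = (20 + 20 + 23 + 23 + 25 + 27 + 24 + 28 + 30 + 30)/10 = 25.0000
Numerator Σ_{t=1}^{9}(y_t−ȳ)(y_{t+1}−ȳ) = 74.0000
Denominator Σ(y_t−ȳ)² = 122.0000
r_1 = 74.0000 / 122.0000 = 0.607

0.607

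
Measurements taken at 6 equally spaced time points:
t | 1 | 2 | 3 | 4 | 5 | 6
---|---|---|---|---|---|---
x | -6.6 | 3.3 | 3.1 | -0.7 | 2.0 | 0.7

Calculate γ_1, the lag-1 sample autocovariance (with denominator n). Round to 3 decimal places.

-2.687

Mean x̄ = (-6.6 + 3.3 + 3.1 − 0.7 + 2.0 + 0.7)/6 = 0.3000
Σ_{t=1}^{5}(x_t−x̄)(x_{t+1}−x̄) = -16.1200
γ_1 = -16.1200 / 6 = -2.687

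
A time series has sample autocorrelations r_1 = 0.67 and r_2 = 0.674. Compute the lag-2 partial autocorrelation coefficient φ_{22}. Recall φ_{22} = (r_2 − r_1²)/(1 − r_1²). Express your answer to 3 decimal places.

0.408

φ_{22} = (r_2 − r_1²) / (1 − r_1²)
r_1² = (0.67)² = 0.4489
Numerator = 0.674 − 0.4489 = 0.2251; denominator = 1 − 0.4489 = 0.5511
φ_{22} = 0.2251 / 0.5511 = 0.408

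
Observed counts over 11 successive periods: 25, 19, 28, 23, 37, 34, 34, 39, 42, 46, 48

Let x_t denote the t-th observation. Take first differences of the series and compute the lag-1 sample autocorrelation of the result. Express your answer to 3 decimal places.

-0.699

First differences Δx: -6, 9, -5, 14, -3, 0, 5, 3, 4, 2
Mean of differences = 2.3000
Numerator Σ(Δx_t−Δx̄)(Δx_{t+1}−Δx̄) = -243.3900
Denominator Σ(Δx_t−Δx̄)² = 348.1000
r_1(Δx) = -243.3900 / 348.1000 = -0.699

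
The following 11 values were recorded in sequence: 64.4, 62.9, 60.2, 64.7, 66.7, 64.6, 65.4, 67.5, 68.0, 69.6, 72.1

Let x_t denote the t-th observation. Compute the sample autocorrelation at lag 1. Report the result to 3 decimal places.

0.569

Mean x̄ = (64.4 + 62.9 + 60.2 + 64.7 + 66.7 + 64.6 + 65.4 + 67.5 + 68.0 + 69.6 + 72.1)/11 = 66.0091
Numerator Σ_{t=1}^{10}(x_t−x̄)(x_{t+1}−x̄) = 60.7299
Denominator Σ(x_t−x̄)² = 106.7291
r_1 = 60.7299 / 106.7291 = 0.569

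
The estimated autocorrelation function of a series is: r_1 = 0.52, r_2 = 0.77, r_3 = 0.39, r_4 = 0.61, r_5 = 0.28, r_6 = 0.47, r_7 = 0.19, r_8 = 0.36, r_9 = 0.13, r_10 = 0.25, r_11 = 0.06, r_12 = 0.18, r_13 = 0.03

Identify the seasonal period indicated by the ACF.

The largest autocorrelation is r_2 = 0.77, with a weaker echo at lag 4 (0.61); the remaining lags stay at or below 0.52.
The dominant spike at lag 2 indicates a seasonal period of 2.

2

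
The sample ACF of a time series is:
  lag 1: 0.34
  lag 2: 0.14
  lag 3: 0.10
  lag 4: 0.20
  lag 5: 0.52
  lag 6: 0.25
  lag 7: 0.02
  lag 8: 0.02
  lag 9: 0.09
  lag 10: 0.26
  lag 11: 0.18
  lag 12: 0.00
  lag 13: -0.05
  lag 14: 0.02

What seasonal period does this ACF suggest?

5

The largest autocorrelation is r_5 = 0.52; the remaining lags stay at or below 0.34. The elevated value at lag 1 (0.34), dropping to 0.14 at lag 2, reflects decaying short-term dependence rather than seasonality.
The dominant spike at lag 5 indicates a seasonal period of 5.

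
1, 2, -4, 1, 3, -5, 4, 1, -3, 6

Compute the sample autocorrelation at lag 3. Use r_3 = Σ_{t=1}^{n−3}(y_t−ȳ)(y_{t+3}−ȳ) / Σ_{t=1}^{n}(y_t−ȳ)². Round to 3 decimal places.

0.613

Mean ȳ = (1 + 2 − 4 + 1 + 3 − 5 + 4 + 1 − 3 + 6)/10 = 0.6000
Σ(y_t−ȳ)(y_{t+3}−ȳ) = (0.1600) + (3.3600) + (25.7600) + (1.3600) + (0.9600) + (20.1600) + (18.3600) = 70.1200
Denominator Σ(y_t−ȳ)² = 114.4000
r_3 = 70.1200 / 114.4000 = 0.613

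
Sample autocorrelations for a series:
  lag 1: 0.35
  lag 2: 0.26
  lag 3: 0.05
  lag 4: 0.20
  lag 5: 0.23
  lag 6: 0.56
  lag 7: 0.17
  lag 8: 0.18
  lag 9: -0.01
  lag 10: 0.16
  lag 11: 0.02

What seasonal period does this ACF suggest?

The largest autocorrelation is r_6 = 0.56; the remaining lags stay at or below 0.35. The elevated value at lag 1 (0.35), dropping to 0.26 at lag 2, reflects decaying short-term dependence rather than seasonality.
The dominant spike at lag 6 indicates a seasonal period of 6.

6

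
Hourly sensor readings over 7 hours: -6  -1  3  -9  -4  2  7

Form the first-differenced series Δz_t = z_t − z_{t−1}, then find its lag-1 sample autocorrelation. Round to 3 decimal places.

-0.161

First differences Δz: 5, 4, -12, 5, 6, 5
Mean of differences = 2.1667
Numerator Σ(Δz_t−Δz̄)(Δz_{t+1}−Δz̄) = -39.1944
Denominator Σ(Δz_t−Δz̄)² = 242.8333
r_1(Δz) = -39.1944 / 242.8333 = -0.161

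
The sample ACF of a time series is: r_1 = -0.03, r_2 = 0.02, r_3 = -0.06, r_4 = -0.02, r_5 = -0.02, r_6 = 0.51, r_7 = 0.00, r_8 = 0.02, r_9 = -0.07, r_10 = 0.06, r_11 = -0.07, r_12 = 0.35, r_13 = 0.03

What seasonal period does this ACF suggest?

6

The largest autocorrelation is r_6 = 0.51, with a weaker echo at lag 12 (0.35); the remaining lags stay at or below 0.06.
The dominant spike at lag 6 indicates a seasonal period of 6.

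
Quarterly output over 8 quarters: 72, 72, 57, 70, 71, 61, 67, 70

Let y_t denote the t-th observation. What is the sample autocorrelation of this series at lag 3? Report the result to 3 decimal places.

Mean ȳ = (72 + 72 + 57 + 70 + 71 + 61 + 67 + 70)/8 = 67.5000
Σ(y_t−ȳ)(y_{t+3}−ȳ) = (11.2500) + (15.7500) + (68.2500) + (-1.2500) + (8.7500) = 102.7500
Denominator Σ(y_t−ȳ)² = 218.0000
r_3 = 102.7500 / 218.0000 = 0.471

0.471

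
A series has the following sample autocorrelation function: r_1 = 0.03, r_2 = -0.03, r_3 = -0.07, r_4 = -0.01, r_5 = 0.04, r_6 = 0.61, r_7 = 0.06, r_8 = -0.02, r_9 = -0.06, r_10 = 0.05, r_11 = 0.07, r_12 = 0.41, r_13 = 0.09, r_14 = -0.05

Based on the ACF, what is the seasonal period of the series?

The largest autocorrelation is r_6 = 0.61, with a weaker echo at lag 12 (0.41); the remaining lags stay at or below 0.09.
The dominant spike at lag 6 indicates a seasonal period of 6.

6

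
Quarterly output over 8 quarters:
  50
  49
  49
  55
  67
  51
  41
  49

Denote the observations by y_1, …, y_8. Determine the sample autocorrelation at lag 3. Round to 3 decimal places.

Mean ȳ = (50 + 49 + 49 + 55 + 67 + 51 + 41 + 49)/8 = 51.3750
Deviations from mean: -1.3750, -2.3750, -2.3750, 3.6250, 15.6250, -0.3750, -10.3750, -2.3750
Numerator Σ_{t=1}^{5}(y_t−ȳ)(y_{t+3}−ȳ) = -115.9219
Denominator Σ(y_t−ȳ)² = 383.8750
r_3 = -115.9219 / 383.8750 = -0.302

-0.302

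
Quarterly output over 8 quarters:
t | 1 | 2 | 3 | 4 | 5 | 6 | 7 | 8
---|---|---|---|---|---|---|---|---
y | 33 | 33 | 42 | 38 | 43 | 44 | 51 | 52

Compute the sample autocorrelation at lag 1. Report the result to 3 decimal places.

Mean ȳ = (33 + 33 + 42 + 38 + 43 + 44 + 51 + 52)/8 = 42.0000
Deviations from mean: -9.0000, -9.0000, 0.0000, -4.0000, 1.0000, 2.0000, 9.0000, 10.0000
Σ(y_t−ȳ)(y_{t+1}−ȳ) = (81.0000) + (0.0000) + (0.0000) + (-4.0000) + (2.0000) + (18.0000) + (90.0000) = 187.0000
Denominator Σ(y_t−ȳ)² = 364.0000
r_1 = 187.0000 / 364.0000 = 0.514

0.514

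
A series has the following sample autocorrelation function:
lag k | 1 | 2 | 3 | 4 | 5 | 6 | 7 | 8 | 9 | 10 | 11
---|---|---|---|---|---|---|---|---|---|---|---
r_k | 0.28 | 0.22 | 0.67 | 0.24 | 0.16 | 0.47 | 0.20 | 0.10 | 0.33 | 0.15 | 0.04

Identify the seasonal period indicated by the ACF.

3

The largest autocorrelation is r_3 = 0.67, with weaker echoes at lags 6 (0.47) and 9 (0.33); the remaining lags stay at or below 0.28. The elevated value at lag 1 (0.28), dropping to 0.22 at lag 2, reflects decaying short-term dependence rather than seasonality.
The dominant spike at lag 3 indicates a seasonal period of 3.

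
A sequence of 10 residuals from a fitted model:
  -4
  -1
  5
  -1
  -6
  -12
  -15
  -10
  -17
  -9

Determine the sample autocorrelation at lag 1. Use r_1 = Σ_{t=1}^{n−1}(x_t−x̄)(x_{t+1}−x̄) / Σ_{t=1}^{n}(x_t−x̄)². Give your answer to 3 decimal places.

0.647

Mean x̄ = (-4 − 1 + 5 − 1 − 6 − 12 − 15 − 10 − 17 − 9)/10 = -7.0000
Numerator Σ_{t=1}^{9}(x_t−x̄)(x_{t+1}−x̄) = 277.0000
Denominator Σ(x_t−x̄)² = 428.0000
r_1 = 277.0000 / 428.0000 = 0.647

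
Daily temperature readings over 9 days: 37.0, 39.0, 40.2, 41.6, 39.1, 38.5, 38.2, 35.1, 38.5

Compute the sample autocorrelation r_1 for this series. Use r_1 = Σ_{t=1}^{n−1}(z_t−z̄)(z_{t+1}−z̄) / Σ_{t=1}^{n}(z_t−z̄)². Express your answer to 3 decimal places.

Mean z̄ = (37.0 + 39.0 + 40.2 + 41.6 + 39.1 + 38.5 + 38.2 + 35.1 + 38.5)/9 = 38.5778
Numerator Σ_{t=1}^{8}(z_t−z̄)(z_{t+1}−z̄) = 8.0728
Denominator Σ(z_t−z̄)² = 26.9556
r_1 = 8.0728 / 26.9556 = 0.299

0.299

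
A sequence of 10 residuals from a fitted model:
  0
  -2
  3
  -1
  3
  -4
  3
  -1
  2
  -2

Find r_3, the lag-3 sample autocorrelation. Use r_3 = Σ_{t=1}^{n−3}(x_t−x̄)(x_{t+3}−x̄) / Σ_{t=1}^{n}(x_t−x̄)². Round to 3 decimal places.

Mean x̄ = (0 − 2 + 3 − 1 + 3 − 4 + 3 − 1 + 2 − 2)/10 = 0.1000
Numerator Σ_{t=1}^{7}(x_t−x̄)(x_{t+3}−x̄) = -38.1300
Denominator Σ(x_t−x̄)² = 56.9000
r_3 = -38.1300 / 56.9000 = -0.670

-0.670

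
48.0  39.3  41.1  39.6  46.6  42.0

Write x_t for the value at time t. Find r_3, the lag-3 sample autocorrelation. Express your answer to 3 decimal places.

-0.423

Mean x̄ = (48.0 + 39.3 + 41.1 + 39.6 + 46.6 + 42.0)/6 = 42.7667
Numerator Σ_{t=1}^{3}(x_t−x̄)(x_{t+3}−x̄) = -28.5833
Denominator Σ(x_t−x̄)² = 67.4933
r_3 = -28.5833 / 67.4933 = -0.423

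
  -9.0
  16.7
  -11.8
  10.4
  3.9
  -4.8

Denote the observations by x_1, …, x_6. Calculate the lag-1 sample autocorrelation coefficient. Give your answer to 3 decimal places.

-0.728

Mean x̄ = (-9.0 + 16.7 − 11.8 + 10.4 + 3.9 − 4.8)/6 = 0.9000
Numerator Σ_{t=1}^{5}(x_t−x̄)(x_{t+1}−x̄) = -466.3300
Denominator Σ(x_t−x̄)² = 640.6800
r_1 = -466.3300 / 640.6800 = -0.728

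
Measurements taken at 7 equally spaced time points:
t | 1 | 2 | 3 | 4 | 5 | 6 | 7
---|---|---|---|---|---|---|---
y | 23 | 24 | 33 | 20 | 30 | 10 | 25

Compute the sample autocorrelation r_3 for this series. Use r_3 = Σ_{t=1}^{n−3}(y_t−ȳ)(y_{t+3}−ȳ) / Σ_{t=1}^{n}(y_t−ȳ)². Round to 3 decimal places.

Mean ȳ = (23 + 24 + 33 + 20 + 30 + 10 + 25)/7 = 23.5714
Σ(y_t−ȳ)(y_{t+3}−ȳ) = (2.0408) + (2.7551) + (-127.9592) + (-5.1020) = -128.2653
Denominator Σ(y_t−ȳ)² = 329.7143
r_3 = -128.2653 / 329.7143 = -0.389

-0.389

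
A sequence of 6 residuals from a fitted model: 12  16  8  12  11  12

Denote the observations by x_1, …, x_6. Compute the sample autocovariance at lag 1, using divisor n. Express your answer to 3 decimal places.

-2.699

Mean x̄ = (12 + 16 + 8 + 12 + 11 + 12)/6 = 11.8333
Σ_{t=1}^{5}(x_t−x̄)(x_{t+1}−x̄) = -16.1944
γ_1 = -16.1944 / 6 = -2.699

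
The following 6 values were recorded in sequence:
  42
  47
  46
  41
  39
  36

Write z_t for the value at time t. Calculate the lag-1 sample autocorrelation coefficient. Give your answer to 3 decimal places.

Mean z̄ = (42 + 47 + 46 + 41 + 39 + 36)/6 = 41.8333
Σ(z_t−z̄)(z_{t+1}−z̄) = (0.8611) + (21.5278) + (-3.4722) + (2.3611) + (16.5278) = 37.8056
Denominator Σ(z_t−z̄)² = 86.8333
r_1 = 37.8056 / 86.8333 = 0.435

0.435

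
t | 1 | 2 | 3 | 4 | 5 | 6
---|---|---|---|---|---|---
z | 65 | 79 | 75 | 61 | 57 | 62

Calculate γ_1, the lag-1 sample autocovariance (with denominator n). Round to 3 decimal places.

22.625

Mean z̄ = (65 + 79 + 75 + 61 + 57 + 62)/6 = 66.5000
Σ_{t=1}^{5}(z_t−z̄)(z_{t+1}−z̄) = 135.7500
γ_1 = 135.7500 / 6 = 22.625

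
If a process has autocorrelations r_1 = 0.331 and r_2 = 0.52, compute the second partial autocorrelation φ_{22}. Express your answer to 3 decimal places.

φ_{22} = (r_2 − r_1²) / (1 − r_1²)
r_1² = (0.331)² = 0.109561
Numerator = 0.52 − 0.1096 = 0.4104; denominator = 1 − 0.1096 = 0.8904
φ_{22} = 0.4104 / 0.8904 = 0.461

0.461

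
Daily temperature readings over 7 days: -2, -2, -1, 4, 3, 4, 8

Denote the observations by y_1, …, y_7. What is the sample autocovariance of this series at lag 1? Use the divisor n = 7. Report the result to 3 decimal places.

Mean ȳ = (-2 − 2 − 1 + 4 + 3 + 4 + 8)/7 = 2.0000
Deviations: -4.0000, -4.0000, -3.0000, 2.0000, 1.0000, 2.0000, 6.0000
Σ_{t=1}^{6}(y_t−ȳ)(y_{t+1}−ȳ) = 38.0000
γ_1 = 38.0000 / 7 = 5.429

5.429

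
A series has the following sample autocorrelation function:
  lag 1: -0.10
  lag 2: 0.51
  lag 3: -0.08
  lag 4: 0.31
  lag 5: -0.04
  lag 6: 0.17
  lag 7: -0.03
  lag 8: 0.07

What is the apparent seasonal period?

2

The largest autocorrelation is r_2 = 0.51, with weaker echoes at lags 4 (0.31) and 6 (0.17); the remaining lags stay at or below 0.07.
The dominant spike at lag 2 indicates a seasonal period of 2.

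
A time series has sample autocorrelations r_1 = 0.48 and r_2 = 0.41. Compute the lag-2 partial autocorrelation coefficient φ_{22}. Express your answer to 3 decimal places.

φ_{22} = (r_2 − r_1²) / (1 − r_1²)
r_1² = (0.48)² = 0.2304
Numerator = 0.41 − 0.2304 = 0.1796; denominator = 1 − 0.2304 = 0.7696
φ_{22} = 0.1796 / 0.7696 = 0.233

0.233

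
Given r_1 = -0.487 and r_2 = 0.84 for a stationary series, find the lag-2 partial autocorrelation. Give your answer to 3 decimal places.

0.790

φ_{22} = (r_2 − r_1²) / (1 − r_1²)
r_1² = (-0.487)² = 0.237169
Numerator = 0.84 − 0.2372 = 0.6028; denominator = 1 − 0.2372 = 0.7628
φ_{22} = 0.6028 / 0.7628 = 0.790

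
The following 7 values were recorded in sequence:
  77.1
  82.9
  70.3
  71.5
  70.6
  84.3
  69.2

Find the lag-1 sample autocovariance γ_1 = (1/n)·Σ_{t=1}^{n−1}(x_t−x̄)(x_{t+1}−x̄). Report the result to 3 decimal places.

Mean x̄ = (77.1 + 82.9 + 70.3 + 71.5 + 70.6 + 84.3 + 69.2)/7 = 75.1286
Deviations: 1.9714, 7.7714, -4.8286, -3.6286, -4.5286, 9.1714, -5.9286
Σ_{t=1}^{6}(x_t−x̄)(x_{t+1}−x̄) = -84.1580
γ_1 = -84.1580 / 7 = -12.023

-12.023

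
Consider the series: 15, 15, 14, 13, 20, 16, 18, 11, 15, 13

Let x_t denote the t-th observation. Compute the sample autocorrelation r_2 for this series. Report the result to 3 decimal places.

0.200

Mean x̄ = (15 + 15 + 14 + 13 + 20 + 16 + 18 + 11 + 15 + 13)/10 = 15.0000
Numerator Σ_{t=1}^{8}(x_t−x̄)(x_{t+2}−x̄) = 12.0000
Denominator Σ(x_t−x̄)² = 60.0000
r_2 = 12.0000 / 60.0000 = 0.200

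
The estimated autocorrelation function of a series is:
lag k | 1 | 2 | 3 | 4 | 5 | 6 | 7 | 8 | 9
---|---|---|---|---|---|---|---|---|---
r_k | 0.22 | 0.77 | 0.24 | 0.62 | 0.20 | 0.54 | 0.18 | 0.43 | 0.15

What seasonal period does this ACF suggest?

The largest autocorrelation is r_2 = 0.77, with weaker echoes at lags 4 (0.62), 6 (0.54) and 8 (0.43); the remaining lags stay at or below 0.24.
The dominant spike at lag 2 indicates a seasonal period of 2.

2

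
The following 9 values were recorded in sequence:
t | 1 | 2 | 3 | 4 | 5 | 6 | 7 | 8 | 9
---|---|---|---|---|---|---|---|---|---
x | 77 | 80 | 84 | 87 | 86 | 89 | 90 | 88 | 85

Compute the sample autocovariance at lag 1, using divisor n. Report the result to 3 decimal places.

Mean x̄ = (77 + 80 + 84 + 87 + 86 + 89 + 90 + 88 + 85)/9 = 85.1111
Σ_{t=1}^{8}(x_t−x̄)(x_{t+1}−x̄) = 82.9877
γ_1 = 82.9877 / 9 = 9.221

9.221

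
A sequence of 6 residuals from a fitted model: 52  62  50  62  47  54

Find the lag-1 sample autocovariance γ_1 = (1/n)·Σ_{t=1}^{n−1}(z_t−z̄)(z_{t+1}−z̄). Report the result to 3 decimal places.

Mean z̄ = (52 + 62 + 50 + 62 + 47 + 54)/6 = 54.5000
Deviations: -2.5000, 7.5000, -4.5000, 7.5000, -7.5000, -0.5000
Σ_{t=1}^{5}(z_t−z̄)(z_{t+1}−z̄) = -138.7500
γ_1 = -138.7500 / 6 = -23.125

-23.125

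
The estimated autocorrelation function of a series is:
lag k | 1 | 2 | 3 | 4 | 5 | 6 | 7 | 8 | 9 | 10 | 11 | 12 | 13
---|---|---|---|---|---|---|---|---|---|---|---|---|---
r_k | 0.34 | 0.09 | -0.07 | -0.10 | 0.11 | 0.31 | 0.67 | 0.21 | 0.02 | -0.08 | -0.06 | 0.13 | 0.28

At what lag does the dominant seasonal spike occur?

7

The largest autocorrelation is r_7 = 0.67; the remaining lags stay at or below 0.34. The elevated value at lag 1 (0.34), dropping to 0.09 at lag 2, reflects decaying short-term dependence rather than seasonality.
The dominant spike at lag 7 indicates a seasonal period of 7.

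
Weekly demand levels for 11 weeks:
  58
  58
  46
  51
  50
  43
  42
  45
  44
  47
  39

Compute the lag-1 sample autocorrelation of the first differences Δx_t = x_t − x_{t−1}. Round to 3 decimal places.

-0.407

First differences Δx: 0, -12, 5, -1, -7, -1, 3, -1, 3, -8
Mean of differences = -1.9000
Numerator Σ(Δx_t−Δx̄)(Δx_{t+1}−Δx̄) = -108.5100
Denominator Σ(Δx_t−Δx̄)² = 266.9000
r_1(Δx) = -108.5100 / 266.9000 = -0.407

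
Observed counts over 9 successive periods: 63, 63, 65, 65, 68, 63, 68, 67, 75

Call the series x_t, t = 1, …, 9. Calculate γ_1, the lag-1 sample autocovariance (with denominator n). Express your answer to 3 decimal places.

Mean x̄ = (63 + 63 + 65 + 65 + 68 + 63 + 68 + 67 + 75)/9 = 66.3333
Σ_{t=1}^{8}(x_t−x̄)(x_{t+1}−x̄) = 10.8889
γ_1 = 10.8889 / 9 = 1.210

1.210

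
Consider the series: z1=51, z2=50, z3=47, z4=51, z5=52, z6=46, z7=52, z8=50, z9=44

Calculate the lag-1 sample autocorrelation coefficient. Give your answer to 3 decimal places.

Mean z̄ = (51 + 50 + 47 + 51 + 52 + 46 + 52 + 50 + 44)/9 = 49.2222
Numerator Σ_{t=1}^{8}(z_t−z̄)(z_{t+1}−z̄) = -19.1605
Denominator Σ(z_t−z̄)² = 65.5556
r_1 = -19.1605 / 65.5556 = -0.292

-0.292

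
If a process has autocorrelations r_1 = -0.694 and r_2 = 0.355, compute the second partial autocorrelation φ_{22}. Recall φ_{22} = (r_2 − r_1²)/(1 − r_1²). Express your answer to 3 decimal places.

-0.244

φ_{22} = (r_2 − r_1²) / (1 − r_1²)
r_1² = (-0.694)² = 0.481636
Numerator = 0.355 − 0.4816 = -0.1266; denominator = 1 − 0.4816 = 0.5184
φ_{22} = -0.1266 / 0.5184 = -0.244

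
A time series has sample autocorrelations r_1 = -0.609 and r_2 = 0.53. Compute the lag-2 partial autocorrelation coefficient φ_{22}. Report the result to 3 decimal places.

0.253

φ_{22} = (r_2 − r_1²) / (1 − r_1²)
r_1² = (-0.609)² = 0.370881
Numerator = 0.53 − 0.3709 = 0.1591; denominator = 1 − 0.3709 = 0.6291
φ_{22} = 0.1591 / 0.6291 = 0.253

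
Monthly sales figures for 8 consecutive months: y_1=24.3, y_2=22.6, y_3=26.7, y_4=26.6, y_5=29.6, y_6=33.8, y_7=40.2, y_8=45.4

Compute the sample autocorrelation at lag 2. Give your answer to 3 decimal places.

Mean ȳ = (24.3 + 22.6 + 26.7 + 26.6 + 29.6 + 33.8 + 40.2 + 45.4)/8 = 31.1500
Deviations from mean: -6.8500, -8.5500, -4.4500, -4.5500, -1.5500, 2.6500, 9.0500, 14.2500
Numerator Σ_{t=1}^{6}(y_t−ȳ)(y_{t+2}−ȳ) = 87.9600
Denominator Σ(y_t−ȳ)² = 454.9200
r_2 = 87.9600 / 454.9200 = 0.193

0.193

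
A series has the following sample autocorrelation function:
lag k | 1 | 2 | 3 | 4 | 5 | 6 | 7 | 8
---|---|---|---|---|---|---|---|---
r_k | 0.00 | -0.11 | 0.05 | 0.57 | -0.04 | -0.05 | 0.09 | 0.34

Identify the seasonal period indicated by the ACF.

The largest autocorrelation is r_4 = 0.57, with a weaker echo at lag 8 (0.34); the remaining lags stay at or below 0.09.
The dominant spike at lag 4 indicates a seasonal period of 4.

4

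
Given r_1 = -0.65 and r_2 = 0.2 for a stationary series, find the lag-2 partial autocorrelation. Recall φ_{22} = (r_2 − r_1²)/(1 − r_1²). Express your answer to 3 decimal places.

-0.385

φ_{22} = (r_2 − r_1²) / (1 − r_1²)
r_1² = (-0.65)² = 0.4225
Numerator = 0.2 − 0.4225 = -0.2225; denominator = 1 − 0.4225 = 0.5775
φ_{22} = -0.2225 / 0.5775 = -0.385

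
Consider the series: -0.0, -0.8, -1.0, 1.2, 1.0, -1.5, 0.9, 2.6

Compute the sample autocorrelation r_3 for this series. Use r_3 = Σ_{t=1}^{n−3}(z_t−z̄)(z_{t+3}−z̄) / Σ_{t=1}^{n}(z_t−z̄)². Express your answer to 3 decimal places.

0.262

Mean z̄ = (-0.0 − 0.8 − 1.0 + 1.2 + 1.0 − 1.5 + 0.9 + 2.6)/8 = 0.3000
Deviations from mean: -0.3000, -1.1000, -1.3000, 0.9000, 0.7000, -1.8000, 0.6000, 2.3000
Numerator Σ_{t=1}^{5}(z_t−z̄)(z_{t+3}−z̄) = 3.4500
Denominator Σ(z_t−z̄)² = 13.1800
r_3 = 3.4500 / 13.1800 = 0.262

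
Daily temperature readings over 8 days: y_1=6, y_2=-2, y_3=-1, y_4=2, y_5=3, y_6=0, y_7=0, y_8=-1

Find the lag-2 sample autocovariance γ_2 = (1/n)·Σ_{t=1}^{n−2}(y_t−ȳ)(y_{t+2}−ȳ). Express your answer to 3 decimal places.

Mean ȳ = (6 − 2 − 1 + 2 + 3 + 0 + 0 − 1)/8 = 0.8750
Σ_{t=1}^{6}(y_t−ȳ)(y_{t+2}−ȳ) = -18.0313
γ_2 = -18.0313 / 8 = -2.254

-2.254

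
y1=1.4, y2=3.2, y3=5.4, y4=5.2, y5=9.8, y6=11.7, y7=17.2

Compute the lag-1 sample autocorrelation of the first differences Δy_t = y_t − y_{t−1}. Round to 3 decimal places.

First differences Δy: 1.8, 2.2, -0.2, 4.6, 1.9, 5.5
Mean of differences = 2.6333
Numerator Σ(Δy_t−Δȳ)(Δy_{t+1}−Δȳ) = -7.5278
Denominator Σ(Δy_t−Δȳ)² = 21.5333
r_1(Δy) = -7.5278 / 21.5333 = -0.350

-0.350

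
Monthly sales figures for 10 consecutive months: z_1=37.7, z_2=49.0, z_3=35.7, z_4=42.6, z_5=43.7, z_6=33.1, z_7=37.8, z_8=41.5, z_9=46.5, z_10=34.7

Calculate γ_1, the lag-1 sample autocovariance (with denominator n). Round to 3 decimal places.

-10.164

Mean z̄ = (37.7 + 49.0 + 35.7 + 42.6 + 43.7 + 33.1 + 37.8 + 41.5 + 46.5 + 34.7)/10 = 40.2300
Σ_{t=1}^{9}(z_t−z̄)(z_{t+1}−z̄) = -101.6399
γ_1 = -101.6399 / 10 = -10.164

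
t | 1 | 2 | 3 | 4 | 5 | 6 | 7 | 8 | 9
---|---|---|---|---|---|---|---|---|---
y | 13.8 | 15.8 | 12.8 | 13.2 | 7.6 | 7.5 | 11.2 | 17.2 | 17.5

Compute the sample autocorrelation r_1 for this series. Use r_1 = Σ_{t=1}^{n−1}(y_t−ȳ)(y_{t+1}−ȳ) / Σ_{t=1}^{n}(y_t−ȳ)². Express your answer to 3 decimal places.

Mean ȳ = (13.8 + 15.8 + 12.8 + 13.2 + 7.6 + 7.5 + 11.2 + 17.2 + 17.5)/9 = 12.9556
Numerator Σ_{t=1}^{8}(y_t−ȳ)(y_{t+1}−ȳ) = 51.2447
Denominator Σ(y_t−ȳ)² = 109.0822
r_1 = 51.2447 / 109.0822 = 0.470

0.470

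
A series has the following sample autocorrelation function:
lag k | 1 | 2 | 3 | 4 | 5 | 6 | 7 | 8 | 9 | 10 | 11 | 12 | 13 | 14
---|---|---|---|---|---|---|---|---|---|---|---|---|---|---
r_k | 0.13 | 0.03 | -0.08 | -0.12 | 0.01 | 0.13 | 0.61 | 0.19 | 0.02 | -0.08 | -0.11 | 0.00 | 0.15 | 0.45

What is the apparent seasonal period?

7

The largest autocorrelation is r_7 = 0.61, with a weaker echo at lag 14 (0.45); the remaining lags stay at or below 0.19.
The dominant spike at lag 7 indicates a seasonal period of 7.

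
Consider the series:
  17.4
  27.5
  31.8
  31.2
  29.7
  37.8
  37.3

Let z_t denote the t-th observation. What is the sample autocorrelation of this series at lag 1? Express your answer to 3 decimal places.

Mean z̄ = (17.4 + 27.5 + 31.8 + 31.2 + 29.7 + 37.8 + 37.3)/7 = 30.3857
Deviations from mean: -12.9857, -2.8857, 1.4143, 0.8143, -0.6857, 7.4143, 6.9143
Σ(z_t−z̄)(z_{t+1}−z̄) = (37.4731) + (-4.0812) + (1.1516) + (-0.5584) + (-5.0841) + (51.2645) = 80.1655
Denominator Σ(z_t−z̄)² = 282.8686
r_1 = 80.1655 / 282.8686 = 0.283

0.283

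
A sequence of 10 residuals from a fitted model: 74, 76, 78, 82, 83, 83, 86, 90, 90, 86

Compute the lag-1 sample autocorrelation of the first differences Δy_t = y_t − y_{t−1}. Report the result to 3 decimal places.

0.151

First differences Δy: 2, 2, 4, 1, 0, 3, 4, 0, -4
Mean of differences = 1.3333
Numerator Σ(Δy_t−Δȳ)(Δy_{t+1}−Δȳ) = 7.5556
Denominator Σ(Δy_t−Δȳ)² = 50.0000
r_1(Δy) = 7.5556 / 50.0000 = 0.151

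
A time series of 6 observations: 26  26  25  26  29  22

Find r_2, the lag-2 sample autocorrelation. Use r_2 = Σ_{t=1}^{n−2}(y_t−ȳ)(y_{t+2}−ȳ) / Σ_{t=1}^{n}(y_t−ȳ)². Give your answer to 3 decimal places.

Mean ȳ = (26 + 26 + 25 + 26 + 29 + 22)/6 = 25.6667
Deviations from mean: 0.3333, 0.3333, -0.6667, 0.3333, 3.3333, -3.6667
Numerator Σ_{t=1}^{4}(y_t−ȳ)(y_{t+2}−ȳ) = -3.5556
Denominator Σ(y_t−ȳ)² = 25.3333
r_2 = -3.5556 / 25.3333 = -0.140

-0.140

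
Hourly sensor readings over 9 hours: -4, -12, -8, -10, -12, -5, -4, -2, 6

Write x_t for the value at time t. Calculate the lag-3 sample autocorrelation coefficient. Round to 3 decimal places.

Mean x̄ = (-4 − 12 − 8 − 10 − 12 − 5 − 4 − 2 + 6)/9 = -5.6667
Σ(x_t−x̄)(x_{t+3}−x̄) = (-7.2222) + (40.1111) + (-1.5556) + (-7.2222) + (-23.2222) + (7.7778) = 8.6667
Denominator Σ(x_t−x̄)² = 260.0000
r_3 = 8.6667 / 260.0000 = 0.033

0.033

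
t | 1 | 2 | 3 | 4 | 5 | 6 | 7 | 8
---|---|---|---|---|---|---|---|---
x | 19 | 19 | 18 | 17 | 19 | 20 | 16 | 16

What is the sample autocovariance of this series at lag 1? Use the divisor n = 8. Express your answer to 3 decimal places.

Mean x̄ = (19 + 19 + 18 + 17 + 19 + 20 + 16 + 16)/8 = 18.0000
Σ_{t=1}^{7}(x_t−x̄)(x_{t+1}−x̄) = 2.0000
γ_1 = 2.0000 / 8 = 0.250

0.250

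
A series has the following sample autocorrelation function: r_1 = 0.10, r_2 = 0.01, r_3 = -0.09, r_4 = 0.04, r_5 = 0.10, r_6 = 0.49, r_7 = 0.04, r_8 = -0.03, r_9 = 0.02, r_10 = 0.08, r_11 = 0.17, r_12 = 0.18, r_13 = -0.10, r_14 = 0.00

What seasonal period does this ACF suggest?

The largest autocorrelation is r_6 = 0.49, with a weaker echo at lag 12 (0.18); the remaining lags stay at or below 0.17.
The dominant spike at lag 6 indicates a seasonal period of 6.

6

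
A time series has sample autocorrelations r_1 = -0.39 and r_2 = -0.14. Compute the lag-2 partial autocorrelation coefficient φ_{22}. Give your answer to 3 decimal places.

-0.344

φ_{22} = (r_2 − r_1²) / (1 − r_1²)
r_1² = (-0.39)² = 0.1521
Numerator = -0.14 − 0.1521 = -0.2921; denominator = 1 − 0.1521 = 0.8479
φ_{22} = -0.2921 / 0.8479 = -0.344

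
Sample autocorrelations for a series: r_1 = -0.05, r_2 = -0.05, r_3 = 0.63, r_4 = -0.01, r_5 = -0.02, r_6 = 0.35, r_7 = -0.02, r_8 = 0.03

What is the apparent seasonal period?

The largest autocorrelation is r_3 = 0.63, with a weaker echo at lag 6 (0.35); the remaining lags stay at or below 0.03.
The dominant spike at lag 3 indicates a seasonal period of 3.

3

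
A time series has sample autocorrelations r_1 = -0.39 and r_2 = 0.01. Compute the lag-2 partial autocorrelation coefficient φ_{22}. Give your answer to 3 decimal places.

φ_{22} = (r_2 − r_1²) / (1 − r_1²)
r_1² = (-0.39)² = 0.1521
Numerator = 0.01 − 0.1521 = -0.1421; denominator = 1 − 0.1521 = 0.8479
φ_{22} = -0.1421 / 0.8479 = -0.168

-0.168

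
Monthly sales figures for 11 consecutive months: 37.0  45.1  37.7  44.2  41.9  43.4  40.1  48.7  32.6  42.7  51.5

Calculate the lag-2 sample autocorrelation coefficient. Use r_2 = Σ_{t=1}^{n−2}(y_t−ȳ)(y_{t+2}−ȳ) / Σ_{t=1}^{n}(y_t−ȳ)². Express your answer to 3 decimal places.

Mean ȳ = (37.0 + 45.1 + 37.7 + 44.2 + 41.9 + 43.4 + 40.1 + 48.7 + 32.6 + 42.7 + 51.5)/11 = 42.2636
Numerator Σ_{t=1}^{9}(y_t−ȳ)(y_{t+2}−ȳ) = -24.0654
Denominator Σ(y_t−ȳ)² = 286.7455
r_2 = -24.0654 / 286.7455 = -0.084

-0.084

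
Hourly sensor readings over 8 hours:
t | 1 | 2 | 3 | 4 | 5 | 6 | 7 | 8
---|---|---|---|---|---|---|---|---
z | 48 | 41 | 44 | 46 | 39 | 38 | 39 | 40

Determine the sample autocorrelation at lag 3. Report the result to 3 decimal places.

Mean z̄ = (48 + 41 + 44 + 46 + 39 + 38 + 39 + 40)/8 = 41.8750
Deviations from mean: 6.1250, -0.8750, 2.1250, 4.1250, -2.8750, -3.8750, -2.8750, -1.8750
Numerator Σ_{t=1}^{5}(z_t−z̄)(z_{t+3}−z̄) = 13.0781
Denominator Σ(z_t−z̄)² = 94.8750
r_3 = 13.0781 / 94.8750 = 0.138

0.138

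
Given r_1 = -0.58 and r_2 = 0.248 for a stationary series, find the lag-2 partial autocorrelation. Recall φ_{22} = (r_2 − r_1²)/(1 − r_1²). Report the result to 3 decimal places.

-0.133

φ_{22} = (r_2 − r_1²) / (1 − r_1²)
r_1² = (-0.58)² = 0.3364
Numerator = 0.248 − 0.3364 = -0.0884; denominator = 1 − 0.3364 = 0.6636
φ_{22} = -0.0884 / 0.6636 = -0.133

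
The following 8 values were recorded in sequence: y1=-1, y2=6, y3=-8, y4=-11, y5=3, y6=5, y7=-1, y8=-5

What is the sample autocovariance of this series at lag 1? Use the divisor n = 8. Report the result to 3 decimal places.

0.594

Mean ȳ = (-1 + 6 − 8 − 11 + 3 + 5 − 1 − 5)/8 = -1.5000
Deviations: 0.5000, 7.5000, -6.5000, -9.5000, 4.5000, 6.5000, 0.5000, -3.5000
Σ_{t=1}^{7}(y_t−ȳ)(y_{t+1}−ȳ) = 4.7500
γ_1 = 4.7500 / 8 = 0.594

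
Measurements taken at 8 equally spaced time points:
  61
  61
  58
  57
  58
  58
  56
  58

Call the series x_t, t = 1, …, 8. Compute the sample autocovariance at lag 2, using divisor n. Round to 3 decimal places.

-0.363

Mean x̄ = (61 + 61 + 58 + 57 + 58 + 58 + 56 + 58)/8 = 58.3750
Σ_{t=1}^{6}(x_t−x̄)(x_{t+2}−x̄) = -2.9063
γ_2 = -2.9063 / 8 = -0.363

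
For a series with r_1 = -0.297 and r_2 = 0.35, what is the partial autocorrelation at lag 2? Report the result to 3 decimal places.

φ_{22} = (r_2 − r_1²) / (1 − r_1²)
r_1² = (-0.297)² = 0.088209
Numerator = 0.35 − 0.0882 = 0.2618; denominator = 1 − 0.0882 = 0.9118
φ_{22} = 0.2618 / 0.9118 = 0.287

0.287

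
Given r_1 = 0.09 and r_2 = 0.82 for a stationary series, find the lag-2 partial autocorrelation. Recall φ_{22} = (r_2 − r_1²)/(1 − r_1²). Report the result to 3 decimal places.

0.819

φ_{22} = (r_2 − r_1²) / (1 − r_1²)
r_1² = (0.09)² = 0.0081
Numerator = 0.82 − 0.0081 = 0.8119; denominator = 1 − 0.0081 = 0.9919
φ_{22} = 0.8119 / 0.9919 = 0.819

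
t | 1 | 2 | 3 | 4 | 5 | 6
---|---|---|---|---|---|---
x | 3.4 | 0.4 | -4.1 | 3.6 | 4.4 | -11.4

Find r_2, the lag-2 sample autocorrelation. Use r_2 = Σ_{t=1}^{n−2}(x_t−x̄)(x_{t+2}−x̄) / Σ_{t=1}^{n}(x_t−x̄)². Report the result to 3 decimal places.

-0.385

Mean x̄ = (3.4 + 0.4 − 4.1 + 3.6 + 4.4 − 11.4)/6 = -0.6167
Σ(x_t−x̄)(x_{t+2}−x̄) = (-13.9914) + (4.2869) + (-17.4747) + (-45.4697) = -72.6489
Denominator Σ(x_t−x̄)² = 188.5283
r_2 = -72.6489 / 188.5283 = -0.385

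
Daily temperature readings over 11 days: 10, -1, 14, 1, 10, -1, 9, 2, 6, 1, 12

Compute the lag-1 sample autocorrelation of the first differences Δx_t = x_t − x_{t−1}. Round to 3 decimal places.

First differences Δx: -11, 15, -13, 9, -11, 10, -7, 4, -5, 11
Mean of differences = 0.2000
Numerator Σ(Δx_t−Δx̄)(Δx_{t+1}−Δx̄) = -859.4400
Denominator Σ(Δx_t−Δx̄)² = 1027.6000
r_1(Δx) = -859.4400 / 1027.6000 = -0.836

-0.836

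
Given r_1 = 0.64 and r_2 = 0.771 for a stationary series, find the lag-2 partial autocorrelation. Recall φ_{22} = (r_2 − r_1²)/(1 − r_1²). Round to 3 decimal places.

0.612

φ_{22} = (r_2 − r_1²) / (1 − r_1²)
r_1² = (0.64)² = 0.4096
Numerator = 0.771 − 0.4096 = 0.3614; denominator = 1 − 0.4096 = 0.5904
φ_{22} = 0.3614 / 0.5904 = 0.612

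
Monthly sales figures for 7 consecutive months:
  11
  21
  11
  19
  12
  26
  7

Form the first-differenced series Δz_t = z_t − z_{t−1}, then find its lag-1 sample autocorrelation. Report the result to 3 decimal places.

-0.688

First differences Δz: 10, -10, 8, -7, 14, -19
Mean of differences = -0.6667
Numerator Σ(Δz_t−Δz̄)(Δz_{t+1}−Δz̄) = -597.1111
Denominator Σ(Δz_t−Δz̄)² = 867.3333
r_1(Δz) = -597.1111 / 867.3333 = -0.688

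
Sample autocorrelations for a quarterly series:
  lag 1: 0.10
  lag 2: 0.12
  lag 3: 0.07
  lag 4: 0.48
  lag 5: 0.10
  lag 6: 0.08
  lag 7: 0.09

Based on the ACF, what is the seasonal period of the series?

4

The largest autocorrelation is r_4 = 0.48; the remaining lags stay at or below 0.12.
The dominant spike at lag 4 indicates a seasonal period of 4.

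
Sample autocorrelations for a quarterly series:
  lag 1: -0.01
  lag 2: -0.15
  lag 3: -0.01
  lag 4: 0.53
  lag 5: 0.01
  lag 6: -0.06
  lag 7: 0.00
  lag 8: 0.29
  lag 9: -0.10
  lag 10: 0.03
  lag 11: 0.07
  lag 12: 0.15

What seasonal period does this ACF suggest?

4

The largest autocorrelation is r_4 = 0.53, with weaker echoes at lags 8 (0.29) and 12 (0.15); the remaining lags stay at or below 0.07.
The dominant spike at lag 4 indicates a seasonal period of 4.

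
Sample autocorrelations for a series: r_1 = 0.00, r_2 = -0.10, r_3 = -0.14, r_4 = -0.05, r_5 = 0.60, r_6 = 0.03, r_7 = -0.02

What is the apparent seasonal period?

The largest autocorrelation is r_5 = 0.60; the remaining lags stay at or below 0.03.
The dominant spike at lag 5 indicates a seasonal period of 5.

5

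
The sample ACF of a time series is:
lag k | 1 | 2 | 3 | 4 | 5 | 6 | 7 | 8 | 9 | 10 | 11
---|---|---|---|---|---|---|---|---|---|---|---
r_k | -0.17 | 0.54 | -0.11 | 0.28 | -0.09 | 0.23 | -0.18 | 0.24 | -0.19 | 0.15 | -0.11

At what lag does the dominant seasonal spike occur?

2

The largest autocorrelation is r_2 = 0.54, with weaker echoes at lags 4 (0.28), 6 (0.23), 8 (0.24) and 10 (0.15); the remaining lags stay at or below -0.09.
The dominant spike at lag 2 indicates a seasonal period of 2.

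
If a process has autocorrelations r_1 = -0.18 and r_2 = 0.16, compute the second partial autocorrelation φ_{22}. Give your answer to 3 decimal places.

φ_{22} = (r_2 − r_1²) / (1 − r_1²)
r_1² = (-0.18)² = 0.0324
Numerator = 0.16 − 0.0324 = 0.1276; denominator = 1 − 0.0324 = 0.9676
φ_{22} = 0.1276 / 0.9676 = 0.132

0.132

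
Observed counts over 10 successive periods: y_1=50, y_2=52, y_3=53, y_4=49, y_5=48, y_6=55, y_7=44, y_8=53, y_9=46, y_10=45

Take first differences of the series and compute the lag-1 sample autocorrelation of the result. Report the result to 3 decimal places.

-0.751

First differences Δy: 2, 1, -4, -1, 7, -11, 9, -7, -1
Mean of differences = -0.5556
Numerator Σ(Δy_t−Δȳ)(Δy_{t+1}−Δȳ) = -240.6420
Denominator Σ(Δy_t−Δȳ)² = 320.2222
r_1(Δy) = -240.6420 / 320.2222 = -0.751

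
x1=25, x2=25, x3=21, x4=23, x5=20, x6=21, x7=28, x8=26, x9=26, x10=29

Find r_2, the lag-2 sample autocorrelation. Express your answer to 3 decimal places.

0.103

Mean x̄ = (25 + 25 + 21 + 23 + 20 + 21 + 28 + 26 + 26 + 29)/10 = 24.4000
Numerator Σ_{t=1}^{8}(x_t−x̄)(x_{t+2}−x̄) = 8.6800
Denominator Σ(x_t−x̄)² = 84.4000
r_2 = 8.6800 / 84.4000 = 0.103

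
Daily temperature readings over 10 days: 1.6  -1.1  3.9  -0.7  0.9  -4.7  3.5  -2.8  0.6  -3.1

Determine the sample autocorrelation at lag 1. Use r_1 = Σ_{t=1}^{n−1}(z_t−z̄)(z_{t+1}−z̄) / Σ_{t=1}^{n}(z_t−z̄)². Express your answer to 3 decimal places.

Mean z̄ = (1.6 − 1.1 + 3.9 − 0.7 + 0.9 − 4.7 + 3.5 − 2.8 + 0.6 − 3.1)/10 = -0.1900
Numerator Σ_{t=1}^{9}(z_t−z̄)(z_{t+1}−z̄) = -43.5421
Denominator Σ(z_t−z̄)² = 72.0690
r_1 = -43.5421 / 72.0690 = -0.604

-0.604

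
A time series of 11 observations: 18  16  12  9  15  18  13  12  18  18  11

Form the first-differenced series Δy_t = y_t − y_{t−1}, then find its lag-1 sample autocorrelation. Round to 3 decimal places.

First differences Δy: -2, -4, -3, 6, 3, -5, -1, 6, 0, -7
Mean of differences = -0.7000
Numerator Σ(Δy_t−Δȳ)(Δy_{t+1}−Δȳ) = 4.9100
Denominator Σ(Δy_t−Δȳ)² = 180.1000
r_1(Δy) = 4.9100 / 180.1000 = 0.027

0.027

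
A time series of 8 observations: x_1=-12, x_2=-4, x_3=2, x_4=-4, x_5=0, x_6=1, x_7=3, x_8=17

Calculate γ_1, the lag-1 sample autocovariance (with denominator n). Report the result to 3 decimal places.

Mean x̄ = (-12 − 4 + 2 − 4 + 0 + 1 + 3 + 17)/8 = 0.3750
Deviations: -12.3750, -4.3750, 1.6250, -4.3750, -0.3750, 0.6250, 2.6250, 16.6250
Σ_{t=1}^{7}(x_t−x̄)(x_{t+1}−x̄) = 86.6094
γ_1 = 86.6094 / 8 = 10.826

10.826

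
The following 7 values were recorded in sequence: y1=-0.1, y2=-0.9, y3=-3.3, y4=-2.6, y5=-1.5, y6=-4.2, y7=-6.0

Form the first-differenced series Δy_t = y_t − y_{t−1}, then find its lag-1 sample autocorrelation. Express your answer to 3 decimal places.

First differences Δy: -0.8, -2.4, 0.7, 1.1, -2.7, -1.8
Mean of differences = -0.9833
Numerator Σ(Δy_t−Δȳ)(Δy_{t+1}−Δȳ) = -1.3119
Denominator Σ(Δy_t−Δȳ)² = 12.8283
r_1(Δy) = -1.3119 / 12.8283 = -0.102

-0.102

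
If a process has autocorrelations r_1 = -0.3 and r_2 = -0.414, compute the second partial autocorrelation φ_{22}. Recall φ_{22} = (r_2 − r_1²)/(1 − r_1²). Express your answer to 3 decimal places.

-0.554

φ_{22} = (r_2 − r_1²) / (1 − r_1²)
r_1² = (-0.3)² = 0.09
Numerator = -0.414 − 0.0900 = -0.5040; denominator = 1 − 0.0900 = 0.9100
φ_{22} = -0.5040 / 0.9100 = -0.554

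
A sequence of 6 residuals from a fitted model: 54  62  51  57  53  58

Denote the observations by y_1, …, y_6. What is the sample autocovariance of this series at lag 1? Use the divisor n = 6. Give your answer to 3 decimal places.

-9.366

Mean ȳ = (54 + 62 + 51 + 57 + 53 + 58)/6 = 55.8333
Σ_{t=1}^{5}(y_t−ȳ)(y_{t+1}−ȳ) = -56.1944
γ_1 = -56.1944 / 6 = -9.366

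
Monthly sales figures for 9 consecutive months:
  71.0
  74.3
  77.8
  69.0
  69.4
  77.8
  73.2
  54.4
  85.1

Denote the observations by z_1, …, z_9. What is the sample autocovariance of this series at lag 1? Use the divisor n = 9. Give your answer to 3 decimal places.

Mean z̄ = (71.0 + 74.3 + 77.8 + 69.0 + 69.4 + 77.8 + 73.2 + 54.4 + 85.1)/9 = 72.4444
Σ_{t=1}^{8}(z_t−z̄)(z_{t+1}−z̄) = -254.9575
γ_1 = -254.9575 / 9 = -28.329

-28.329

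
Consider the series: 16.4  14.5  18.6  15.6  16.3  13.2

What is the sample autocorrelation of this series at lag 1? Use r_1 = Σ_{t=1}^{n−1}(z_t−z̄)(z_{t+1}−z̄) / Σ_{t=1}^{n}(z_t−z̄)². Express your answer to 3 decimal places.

-0.373

Mean z̄ = (16.4 + 14.5 + 18.6 + 15.6 + 16.3 + 13.2)/6 = 15.7667
Deviations from mean: 0.6333, -1.2667, 2.8333, -0.1667, 0.5333, -2.5667
Σ(z_t−z̄)(z_{t+1}−z̄) = (-0.8022) + (-3.5889) + (-0.4722) + (-0.0889) + (-1.3689) = -6.3211
Denominator Σ(z_t−z̄)² = 16.9333
r_1 = -6.3211 / 16.9333 = -0.373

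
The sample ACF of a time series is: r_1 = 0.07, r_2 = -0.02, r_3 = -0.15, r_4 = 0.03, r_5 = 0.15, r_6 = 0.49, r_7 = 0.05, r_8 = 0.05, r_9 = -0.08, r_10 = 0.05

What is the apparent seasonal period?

6

The largest autocorrelation is r_6 = 0.49; the remaining lags stay at or below 0.15.
The dominant spike at lag 6 indicates a seasonal period of 6.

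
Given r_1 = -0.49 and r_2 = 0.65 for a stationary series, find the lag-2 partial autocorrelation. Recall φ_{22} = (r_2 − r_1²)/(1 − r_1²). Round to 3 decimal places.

0.539

φ_{22} = (r_2 − r_1²) / (1 − r_1²)
r_1² = (-0.49)² = 0.2401
Numerator = 0.65 − 0.2401 = 0.4099; denominator = 1 − 0.2401 = 0.7599
φ_{22} = 0.4099 / 0.7599 = 0.539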